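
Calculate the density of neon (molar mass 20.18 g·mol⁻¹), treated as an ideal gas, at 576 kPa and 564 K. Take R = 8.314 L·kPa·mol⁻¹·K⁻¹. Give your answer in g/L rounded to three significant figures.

ρ ≈ 2.48 g/L

ρ = PM/(RT) = (576 × 20.18) / (8.314 × 564.0)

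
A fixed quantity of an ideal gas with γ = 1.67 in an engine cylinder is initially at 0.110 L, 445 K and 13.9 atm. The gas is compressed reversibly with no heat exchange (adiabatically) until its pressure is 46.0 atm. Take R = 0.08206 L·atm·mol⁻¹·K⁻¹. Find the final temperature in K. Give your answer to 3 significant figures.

T₂ ≈ 719 K

Adiabatic (γ = 1.67), T V^(γ−1) and P V^γ constant: T₂ = T₁·(P₂/P₁)^((γ−1)/γ) = 719.2 K; V₂ = V₁·(P₁/P₂)^(1/γ) = 0.05372 L.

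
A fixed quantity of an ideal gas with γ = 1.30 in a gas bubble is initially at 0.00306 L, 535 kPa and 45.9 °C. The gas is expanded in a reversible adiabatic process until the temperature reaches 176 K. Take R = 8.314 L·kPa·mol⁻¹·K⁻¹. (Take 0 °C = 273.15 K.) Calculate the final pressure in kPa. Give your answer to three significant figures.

Convert: T₁ = 319.0 K.
Adiabatic (γ = 1.30), T V^(γ−1) and P V^γ constant: P₂ = P₁·(T₂/T₁)^(γ/(γ−1)) = 40.63 kPa; V₂ = V₁·(T₁/T₂)^(1/(γ−1)) = 0.02223 L.

P₂ ≈ 40.6 kPa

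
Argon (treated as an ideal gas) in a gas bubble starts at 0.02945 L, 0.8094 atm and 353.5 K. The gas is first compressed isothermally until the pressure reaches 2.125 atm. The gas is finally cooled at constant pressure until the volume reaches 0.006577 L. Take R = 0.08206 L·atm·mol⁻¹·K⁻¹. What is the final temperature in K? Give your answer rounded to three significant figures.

Isothermal, so P V is constant: T₂ = T₁; V₂ = V₁·(P₁/P₂) = 0.01122 L.
P constant ⇒ V ∝ T: P₃ = P₂; T₃ = T₂·(V₃/V₂) = 207.3 K.

T₃ ≈ 207 K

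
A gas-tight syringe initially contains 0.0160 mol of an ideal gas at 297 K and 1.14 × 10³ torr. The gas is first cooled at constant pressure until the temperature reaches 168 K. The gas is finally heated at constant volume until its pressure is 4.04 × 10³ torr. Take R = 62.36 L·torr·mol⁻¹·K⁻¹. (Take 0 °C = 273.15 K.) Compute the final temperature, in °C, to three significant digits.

T₃ ≈ 322 °C

From PV = nRT: V₁ = nRT₁/P₁ = 0.2599 L.
P constant ⇒ V ∝ T: P₂ = P₁; V₂ = V₁·(T₂/T₁) = 0.1470 L.
Isochoric, so P/T is constant: V₃ = V₂; T₃ = T₂·(P₃/P₂) = 595.4 K.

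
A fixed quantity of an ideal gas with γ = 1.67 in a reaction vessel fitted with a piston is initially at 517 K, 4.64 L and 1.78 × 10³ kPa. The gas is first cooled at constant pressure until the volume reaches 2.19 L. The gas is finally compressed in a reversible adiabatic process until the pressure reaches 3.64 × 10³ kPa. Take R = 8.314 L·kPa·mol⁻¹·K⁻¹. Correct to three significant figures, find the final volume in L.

V₃ ≈ 1.43 L

Isobaric, so V/T is constant: P₂ = P₁; T₂ = T₁·(V₂/V₁) = 244.0 K.
Reversible adiabatic, γ = 1.67: T₃ = T₂·(P₃/P₂)^((γ−1)/γ) = 325.1 K; V₃ = V₂·(P₂/P₃)^(1/γ) = 1.427 L.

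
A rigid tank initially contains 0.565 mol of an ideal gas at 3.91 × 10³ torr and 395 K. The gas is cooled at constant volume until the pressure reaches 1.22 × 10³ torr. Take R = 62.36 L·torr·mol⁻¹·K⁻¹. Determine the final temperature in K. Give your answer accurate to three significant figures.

From PV = nRT: V₁ = nRT₁/P₁ = 3.559 L.
V constant ⇒ P ∝ T: V₂ = V₁; T₂ = T₁·(P₂/P₁) = 123.2 K.

T₂ ≈ 123 K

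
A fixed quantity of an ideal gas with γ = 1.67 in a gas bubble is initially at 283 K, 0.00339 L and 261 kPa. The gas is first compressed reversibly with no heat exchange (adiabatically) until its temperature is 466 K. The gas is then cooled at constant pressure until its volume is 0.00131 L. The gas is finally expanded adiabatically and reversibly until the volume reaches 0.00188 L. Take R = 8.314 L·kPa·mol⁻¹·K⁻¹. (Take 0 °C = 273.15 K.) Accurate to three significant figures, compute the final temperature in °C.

Adiabatic (γ = 1.67), T V^(γ−1) and P V^γ constant: P₂ = P₁·(T₂/T₁)^(γ/(γ−1)) = 904.7 kPa; V₂ = V₁·(T₁/T₂)^(1/(γ−1)) = 0.001610 L.
P constant ⇒ V ∝ T: P₃ = P₂; T₃ = T₂·(V₃/V₂) = 379.1 K.
Reversible adiabatic, γ = 1.67: T₄ = T₃·(V₃/V₄)^(γ−1) = 297.6 K; P₄ = P₃·(V₃/V₄)^γ = 494.9 kPa.

T₄ ≈ 24.4 °C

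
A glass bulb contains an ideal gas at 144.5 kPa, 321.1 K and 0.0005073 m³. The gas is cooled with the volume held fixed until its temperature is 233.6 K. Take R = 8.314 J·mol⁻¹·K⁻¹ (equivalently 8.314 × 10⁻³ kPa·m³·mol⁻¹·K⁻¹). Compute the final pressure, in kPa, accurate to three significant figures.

P₂ ≈ 105 kPa

Isochoric, so P/T is constant: V₂ = V₁; P₂ = P₁·(T₂/T₁) = 105.1 kPa.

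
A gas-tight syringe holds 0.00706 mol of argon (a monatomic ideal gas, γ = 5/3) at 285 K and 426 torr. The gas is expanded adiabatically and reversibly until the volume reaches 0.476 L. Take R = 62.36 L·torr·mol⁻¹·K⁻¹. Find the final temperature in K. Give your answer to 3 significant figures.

T₂ ≈ 207 K

From PV = nRT: V₁ = nRT₁/P₁ = 0.2945 L.
Reversible adiabatic, γ = 5/3: T₂ = T₁·(V₁/V₂)^(γ−1) = 207.0 K; P₂ = P₁·(V₁/V₂)^γ = 191.4 torr.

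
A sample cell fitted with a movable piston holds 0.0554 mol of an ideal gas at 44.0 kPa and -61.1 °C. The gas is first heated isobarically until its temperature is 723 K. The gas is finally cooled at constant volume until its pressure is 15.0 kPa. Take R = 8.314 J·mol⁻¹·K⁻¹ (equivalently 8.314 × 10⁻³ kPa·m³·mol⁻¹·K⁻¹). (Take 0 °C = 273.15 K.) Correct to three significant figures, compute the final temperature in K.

Convert: T₁ = 212.0 K.
From PV = nRT: V₁ = nRT₁/P₁ = 0.002220 m³.
P constant ⇒ V ∝ T: P₂ = P₁; V₂ = V₁·(T₂/T₁) = 0.007568 m³.
Isochoric, so P/T is constant: V₃ = V₂; T₃ = T₂·(P₃/P₂) = 246.5 K.

T₃ ≈ 246 K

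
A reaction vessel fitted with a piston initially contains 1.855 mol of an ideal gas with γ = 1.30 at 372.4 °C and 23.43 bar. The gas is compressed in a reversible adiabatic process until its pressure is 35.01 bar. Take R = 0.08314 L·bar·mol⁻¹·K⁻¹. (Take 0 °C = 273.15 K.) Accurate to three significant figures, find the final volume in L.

Convert: T₁ = 645.5 K.
From PV = nRT: V₁ = nRT₁/P₁ = 4.249 L.
Reversible adiabatic, γ = 1.30: T₂ = T₁·(P₂/P₁)^((γ−1)/γ) = 708.2 K; V₂ = V₁·(P₁/P₂)^(1/γ) = 3.120 L.

V₂ ≈ 3.12 L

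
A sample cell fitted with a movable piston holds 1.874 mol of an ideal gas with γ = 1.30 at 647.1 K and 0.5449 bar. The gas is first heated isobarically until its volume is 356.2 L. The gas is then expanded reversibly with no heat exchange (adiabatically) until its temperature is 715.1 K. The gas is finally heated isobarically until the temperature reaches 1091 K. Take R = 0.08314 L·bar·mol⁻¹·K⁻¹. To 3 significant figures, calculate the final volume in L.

V₄ ≈ 3.46e+03 L

From PV = nRT: V₁ = nRT₁/P₁ = 185.0 L.
P constant ⇒ V ∝ T: P₂ = P₁; T₂ = T₁·(V₂/V₁) = 1246 K.
Reversible adiabatic, γ = 1.30: P₃ = P₂·(T₃/T₂)^(γ/(γ−1)) = 0.04917 bar; V₃ = V₂·(T₂/T₃)^(1/(γ−1)) = 2266 L.
Isobaric, so V/T is constant: P₄ = P₃; V₄ = V₃·(T₄/T₃) = 3457 L.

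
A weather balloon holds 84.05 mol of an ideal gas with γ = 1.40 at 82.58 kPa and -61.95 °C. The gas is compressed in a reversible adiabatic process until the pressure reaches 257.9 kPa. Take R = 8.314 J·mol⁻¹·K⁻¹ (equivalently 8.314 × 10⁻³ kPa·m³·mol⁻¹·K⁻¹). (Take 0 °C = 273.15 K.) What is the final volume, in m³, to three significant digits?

V₂ ≈ 0.792 m³

Convert: T₁ = 211.2 K.
From PV = nRT: V₁ = nRT₁/P₁ = 1.787 m³.
Reversible adiabatic, γ = 1.40: T₂ = T₁·(P₂/P₁)^((γ−1)/γ) = 292.4 K; V₂ = V₁·(P₁/P₂)^(1/γ) = 0.7923 m³.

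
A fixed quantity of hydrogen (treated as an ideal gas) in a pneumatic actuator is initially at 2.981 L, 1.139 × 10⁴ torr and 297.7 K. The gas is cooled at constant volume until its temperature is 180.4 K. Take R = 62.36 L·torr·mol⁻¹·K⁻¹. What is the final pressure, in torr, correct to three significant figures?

Isochoric, so P/T is constant: V₂ = V₁; P₂ = P₁·(T₂/T₁) = 6902 torr.

P₂ ≈ 6.90e+03 torr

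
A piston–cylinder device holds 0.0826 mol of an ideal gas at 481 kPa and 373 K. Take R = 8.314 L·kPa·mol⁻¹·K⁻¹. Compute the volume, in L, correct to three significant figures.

V ≈ 0.533 L

PV = nRT ⇒ V = nRT/P = (0.0826 × 8.314 × 373) / 481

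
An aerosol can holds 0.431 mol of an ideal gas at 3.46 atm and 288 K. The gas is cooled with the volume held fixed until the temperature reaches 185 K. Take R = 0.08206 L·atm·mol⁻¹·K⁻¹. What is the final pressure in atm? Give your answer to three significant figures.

From PV = nRT: V₁ = nRT₁/P₁ = 2.944 L.
Isochoric, so P/T is constant: V₂ = V₁; P₂ = P₁·(T₂/T₁) = 2.223 atm.

P₂ ≈ 2.22 atm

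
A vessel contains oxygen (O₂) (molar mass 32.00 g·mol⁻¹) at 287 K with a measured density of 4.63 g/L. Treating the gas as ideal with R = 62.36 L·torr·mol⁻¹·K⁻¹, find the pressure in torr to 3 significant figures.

ρ = PM/(RT) ⇒ P = ρRT/M = (4.63 × 62.36 × 287.0) / 32.00

P ≈ 2.59e+03 torr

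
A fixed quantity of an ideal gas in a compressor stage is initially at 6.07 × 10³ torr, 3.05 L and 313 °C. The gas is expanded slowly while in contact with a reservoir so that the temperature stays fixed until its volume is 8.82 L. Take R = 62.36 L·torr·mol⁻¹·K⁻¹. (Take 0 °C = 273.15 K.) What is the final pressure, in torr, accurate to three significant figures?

Convert: T₁ = 586.1 K.
Isothermal, so P V is constant: T₂ = T₁; P₂ = P₁·(V₁/V₂) = 2099 torr.

P₂ ≈ 2.10e+03 torr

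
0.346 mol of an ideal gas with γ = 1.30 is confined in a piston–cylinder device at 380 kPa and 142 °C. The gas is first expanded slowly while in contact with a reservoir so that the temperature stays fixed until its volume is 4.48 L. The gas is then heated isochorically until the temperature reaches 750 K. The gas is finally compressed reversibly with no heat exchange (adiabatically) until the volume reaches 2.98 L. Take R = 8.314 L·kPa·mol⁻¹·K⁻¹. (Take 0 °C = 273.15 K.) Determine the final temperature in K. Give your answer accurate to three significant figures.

T₄ ≈ 848 K

Convert: T₁ = 415.1 K.
From PV = nRT: V₁ = nRT₁/P₁ = 3.143 L.
T constant ⇒ Boyle's law P V = const: T₂ = T₁; P₂ = P₁·(V₁/V₂) = 266.6 kPa.
Isochoric, so P/T is constant: V₃ = V₂; P₃ = P₂·(T₃/T₂) = 481.6 kPa.
Adiabatic (γ = 1.30), T V^(γ−1) and P V^γ constant: T₄ = T₃·(V₃/V₄)^(γ−1) = 847.6 K; P₄ = P₃·(V₃/V₄)^γ = 818.2 kPa.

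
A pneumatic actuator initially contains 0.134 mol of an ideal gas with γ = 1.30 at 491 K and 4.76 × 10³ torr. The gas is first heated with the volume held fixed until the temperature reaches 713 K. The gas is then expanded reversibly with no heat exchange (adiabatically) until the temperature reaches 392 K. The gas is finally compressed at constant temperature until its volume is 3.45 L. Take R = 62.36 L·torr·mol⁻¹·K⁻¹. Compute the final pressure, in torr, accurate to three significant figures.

From PV = nRT: V₁ = nRT₁/P₁ = 0.8620 L.
V constant ⇒ P ∝ T: V₂ = V₁; P₂ = P₁·(T₂/T₁) = 6912 torr.
Adiabatic (γ = 1.30), T V^(γ−1) and P V^γ constant: P₃ = P₂·(T₃/T₂)^(γ/(γ−1)) = 517.4 torr; V₃ = V₂·(T₂/T₃)^(1/(γ−1)) = 6.331 L.
Isothermal, so P V is constant: T₄ = T₃; P₄ = P₃·(V₃/V₄) = 949.5 torr.

P₄ ≈ 949 torr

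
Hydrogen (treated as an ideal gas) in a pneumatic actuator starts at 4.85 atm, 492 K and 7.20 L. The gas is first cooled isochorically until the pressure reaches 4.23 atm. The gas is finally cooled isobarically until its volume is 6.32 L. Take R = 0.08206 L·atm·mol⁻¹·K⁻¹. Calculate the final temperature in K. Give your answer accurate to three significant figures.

T₃ ≈ 377 K

V constant ⇒ P ∝ T: V₂ = V₁; T₂ = T₁·(P₂/P₁) = 429.1 K.
Isobaric, so V/T is constant: P₃ = P₂; T₃ = T₂·(V₃/V₂) = 376.7 K.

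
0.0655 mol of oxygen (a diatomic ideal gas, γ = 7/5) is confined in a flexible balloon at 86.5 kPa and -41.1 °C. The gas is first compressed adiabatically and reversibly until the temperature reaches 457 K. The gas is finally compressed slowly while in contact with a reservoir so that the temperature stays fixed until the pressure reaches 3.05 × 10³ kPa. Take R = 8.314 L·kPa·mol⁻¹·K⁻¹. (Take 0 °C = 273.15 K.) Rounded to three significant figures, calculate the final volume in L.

V₃ ≈ 0.0816 L

Convert: T₁ = 232.0 K.
From PV = nRT: V₁ = nRT₁/P₁ = 1.461 L.
Reversible adiabatic, γ = 7/5: P₂ = P₁·(T₂/T₁)^(γ/(γ−1)) = 927.2 kPa; V₂ = V₁·(T₁/T₂)^(1/(γ−1)) = 0.2684 L.
T constant ⇒ Boyle's law P V = const: T₃ = T₂; V₃ = V₂·(P₂/P₃) = 0.08160 L.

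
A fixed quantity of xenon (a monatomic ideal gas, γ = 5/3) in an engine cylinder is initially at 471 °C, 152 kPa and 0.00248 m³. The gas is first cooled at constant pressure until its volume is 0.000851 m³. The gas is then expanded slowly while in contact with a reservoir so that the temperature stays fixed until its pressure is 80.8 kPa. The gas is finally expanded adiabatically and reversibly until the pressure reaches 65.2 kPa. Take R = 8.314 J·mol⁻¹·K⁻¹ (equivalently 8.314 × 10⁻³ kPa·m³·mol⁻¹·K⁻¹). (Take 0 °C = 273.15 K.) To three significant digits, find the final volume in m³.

Convert: T₁ = 744.1 K.
Isobaric, so V/T is constant: P₂ = P₁; T₂ = T₁·(V₂/V₁) = 255.4 K.
Isothermal, so P V is constant: T₃ = T₂; V₃ = V₂·(P₂/P₃) = 0.001601 m³.
Adiabatic (γ = 5/3), T V^(γ−1) and P V^γ constant: T₄ = T₃·(P₄/P₃)^((γ−1)/γ) = 234.4 K; V₄ = V₃·(P₃/P₄)^(1/γ) = 0.001821 m³.

V₄ ≈ 0.00182 m³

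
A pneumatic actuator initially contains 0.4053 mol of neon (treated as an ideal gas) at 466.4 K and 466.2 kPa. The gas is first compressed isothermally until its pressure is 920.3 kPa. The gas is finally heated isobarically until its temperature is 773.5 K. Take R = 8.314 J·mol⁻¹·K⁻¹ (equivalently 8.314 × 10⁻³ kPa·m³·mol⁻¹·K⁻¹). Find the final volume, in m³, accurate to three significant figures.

V₃ ≈ 0.00283 m³

From PV = nRT: V₁ = nRT₁/P₁ = 0.003371 m³.
Isothermal, so P V is constant: T₂ = T₁; V₂ = V₁·(P₁/P₂) = 0.001708 m³.
Isobaric, so V/T is constant: P₃ = P₂; V₃ = V₂·(T₃/T₂) = 0.002832 m³.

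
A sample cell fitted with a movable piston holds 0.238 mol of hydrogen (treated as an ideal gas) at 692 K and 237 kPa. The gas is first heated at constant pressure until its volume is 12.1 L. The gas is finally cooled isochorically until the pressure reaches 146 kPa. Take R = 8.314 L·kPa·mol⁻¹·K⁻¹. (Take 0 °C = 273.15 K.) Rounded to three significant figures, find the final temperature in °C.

From PV = nRT: V₁ = nRT₁/P₁ = 5.778 L.
P constant ⇒ V ∝ T: P₂ = P₁; T₂ = T₁·(V₂/V₁) = 1449 K.
V constant ⇒ P ∝ T: V₃ = V₂; T₃ = T₂·(P₃/P₂) = 892.8 K.

T₃ ≈ 620 °C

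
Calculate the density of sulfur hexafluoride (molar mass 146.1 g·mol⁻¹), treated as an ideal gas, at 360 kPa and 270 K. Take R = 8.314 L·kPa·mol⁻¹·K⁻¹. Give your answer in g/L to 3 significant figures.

ρ ≈ 23.4 g/L

ρ = PM/(RT) = (360 × 146.1) / (8.314 × 270.0)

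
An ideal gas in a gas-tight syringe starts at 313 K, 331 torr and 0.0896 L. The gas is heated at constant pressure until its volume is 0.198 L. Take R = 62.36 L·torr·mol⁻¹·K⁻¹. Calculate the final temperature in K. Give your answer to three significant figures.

Isobaric, so V/T is constant: P₂ = P₁; T₂ = T₁·(V₂/V₁) = 691.7 K.

T₂ ≈ 692 K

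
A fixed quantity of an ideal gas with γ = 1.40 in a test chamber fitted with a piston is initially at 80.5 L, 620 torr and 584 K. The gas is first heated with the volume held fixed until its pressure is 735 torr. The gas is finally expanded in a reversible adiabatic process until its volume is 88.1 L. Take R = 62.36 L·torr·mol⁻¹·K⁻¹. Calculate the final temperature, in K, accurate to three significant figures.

T₃ ≈ 668 K

Isochoric, so P/T is constant: V₂ = V₁; T₂ = T₁·(P₂/P₁) = 692.3 K.
Reversible adiabatic, γ = 1.40: T₃ = T₂·(V₂/V₃)^(γ−1) = 667.8 K; P₃ = P₂·(V₂/V₃)^γ = 647.8 torr.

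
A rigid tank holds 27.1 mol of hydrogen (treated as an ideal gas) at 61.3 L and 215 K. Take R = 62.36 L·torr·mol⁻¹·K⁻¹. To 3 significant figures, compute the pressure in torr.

PV = nRT ⇒ P = nRT/V = (27.1 × 62.36 × 215) / 61.3

P ≈ 5.93e+03 torr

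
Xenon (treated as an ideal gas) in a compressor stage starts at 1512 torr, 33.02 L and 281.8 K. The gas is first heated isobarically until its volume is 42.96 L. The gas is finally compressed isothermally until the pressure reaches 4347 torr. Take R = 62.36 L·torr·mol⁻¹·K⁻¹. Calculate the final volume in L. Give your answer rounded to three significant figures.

P constant ⇒ V ∝ T: P₂ = P₁; T₂ = T₁·(V₂/V₁) = 366.6 K.
Isothermal, so P V is constant: T₃ = T₂; V₃ = V₂·(P₂/P₃) = 14.94 L.

V₃ ≈ 14.9 L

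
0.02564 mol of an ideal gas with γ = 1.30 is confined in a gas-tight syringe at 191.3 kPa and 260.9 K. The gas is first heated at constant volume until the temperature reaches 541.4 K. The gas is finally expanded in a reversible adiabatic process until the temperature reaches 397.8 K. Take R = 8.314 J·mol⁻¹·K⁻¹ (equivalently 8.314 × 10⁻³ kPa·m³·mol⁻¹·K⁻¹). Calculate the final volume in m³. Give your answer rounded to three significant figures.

V₃ ≈ 0.000812 m³

From PV = nRT: V₁ = nRT₁/P₁ = 0.0002907 m³.
V constant ⇒ P ∝ T: V₂ = V₁; P₂ = P₁·(T₂/T₁) = 397.0 kPa.
Reversible adiabatic, γ = 1.30: P₃ = P₂·(T₃/T₂)^(γ/(γ−1)) = 104.4 kPa; V₃ = V₂·(T₂/T₃)^(1/(γ−1)) = 0.0008122 m³.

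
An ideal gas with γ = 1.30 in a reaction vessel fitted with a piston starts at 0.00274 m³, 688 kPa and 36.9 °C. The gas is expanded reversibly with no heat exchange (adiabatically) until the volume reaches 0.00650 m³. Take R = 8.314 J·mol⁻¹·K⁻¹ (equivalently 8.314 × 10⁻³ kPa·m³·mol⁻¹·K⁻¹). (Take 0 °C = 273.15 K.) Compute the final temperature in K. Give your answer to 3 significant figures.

T₂ ≈ 239 K

Convert: T₁ = 310.0 K.
Adiabatic (γ = 1.30), T V^(γ−1) and P V^γ constant: T₂ = T₁·(V₁/V₂)^(γ−1) = 239.3 K; P₂ = P₁·(V₁/V₂)^γ = 223.8 kPa.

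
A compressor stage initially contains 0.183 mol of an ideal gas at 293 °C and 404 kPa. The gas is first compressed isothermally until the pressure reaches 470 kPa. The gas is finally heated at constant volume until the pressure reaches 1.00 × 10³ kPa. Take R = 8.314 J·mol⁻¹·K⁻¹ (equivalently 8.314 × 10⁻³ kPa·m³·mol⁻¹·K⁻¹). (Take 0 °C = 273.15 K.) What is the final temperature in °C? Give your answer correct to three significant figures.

T₃ ≈ 931 °C

Convert: T₁ = 566.1 K.
From PV = nRT: V₁ = nRT₁/P₁ = 0.002132 m³.
Isothermal, so P V is constant: T₂ = T₁; V₂ = V₁·(P₁/P₂) = 0.001833 m³.
Isochoric, so P/T is constant: V₃ = V₂; T₃ = T₂·(P₃/P₂) = 1205 K.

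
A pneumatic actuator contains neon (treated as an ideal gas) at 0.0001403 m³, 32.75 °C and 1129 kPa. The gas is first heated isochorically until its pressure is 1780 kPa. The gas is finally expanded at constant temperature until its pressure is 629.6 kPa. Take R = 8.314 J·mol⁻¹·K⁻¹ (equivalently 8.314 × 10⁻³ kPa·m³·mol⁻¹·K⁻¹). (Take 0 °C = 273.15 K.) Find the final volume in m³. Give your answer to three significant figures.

Convert: T₁ = 305.9 K.
Isochoric, so P/T is constant: V₂ = V₁; T₂ = T₁·(P₂/P₁) = 482.3 K.
T constant ⇒ Boyle's law P V = const: T₃ = T₂; V₃ = V₂·(P₂/P₃) = 0.0003967 m³.

V₃ ≈ 0.000397 m³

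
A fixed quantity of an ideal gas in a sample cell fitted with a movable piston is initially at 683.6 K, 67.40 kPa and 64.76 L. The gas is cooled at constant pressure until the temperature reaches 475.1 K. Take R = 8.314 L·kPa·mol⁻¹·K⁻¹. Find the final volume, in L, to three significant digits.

Isobaric, so V/T is constant: P₂ = P₁; V₂ = V₁·(T₂/T₁) = 45.01 L.

V₂ ≈ 45.0 L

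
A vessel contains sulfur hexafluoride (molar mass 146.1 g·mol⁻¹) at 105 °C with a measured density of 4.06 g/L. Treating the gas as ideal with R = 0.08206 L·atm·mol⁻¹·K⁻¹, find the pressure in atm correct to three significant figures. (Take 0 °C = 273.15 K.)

ρ = PM/(RT) ⇒ P = ρRT/M = (4.06 × 0.08206 × 378.1) / 146.1

P ≈ 0.862 atm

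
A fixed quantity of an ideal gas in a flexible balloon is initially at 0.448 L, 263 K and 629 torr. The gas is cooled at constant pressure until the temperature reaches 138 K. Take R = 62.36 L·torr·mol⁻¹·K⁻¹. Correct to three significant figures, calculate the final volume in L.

V₂ ≈ 0.235 L

P constant ⇒ V ∝ T: P₂ = P₁; V₂ = V₁·(T₂/T₁) = 0.2351 L.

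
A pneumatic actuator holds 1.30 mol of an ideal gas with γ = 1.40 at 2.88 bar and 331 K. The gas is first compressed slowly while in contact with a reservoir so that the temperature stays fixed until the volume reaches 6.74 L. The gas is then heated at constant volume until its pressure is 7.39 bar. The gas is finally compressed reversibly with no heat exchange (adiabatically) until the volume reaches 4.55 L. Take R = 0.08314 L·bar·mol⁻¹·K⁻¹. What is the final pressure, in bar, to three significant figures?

P₄ ≈ 12.8 bar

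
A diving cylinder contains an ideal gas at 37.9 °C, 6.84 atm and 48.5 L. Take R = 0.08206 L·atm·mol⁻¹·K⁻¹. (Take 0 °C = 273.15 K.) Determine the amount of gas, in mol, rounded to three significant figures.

n ≈ 13.0 mol

Convert: T = 311.05 K.
PV = nRT ⇒ n = PV/(RT) = (6.84 × 48.5) / (0.08206 × 311.05)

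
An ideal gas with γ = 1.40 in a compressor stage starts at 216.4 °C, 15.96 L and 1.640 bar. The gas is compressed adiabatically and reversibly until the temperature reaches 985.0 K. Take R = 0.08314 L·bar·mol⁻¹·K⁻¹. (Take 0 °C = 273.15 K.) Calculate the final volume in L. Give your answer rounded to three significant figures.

Convert: T₁ = 489.5 K.
Reversible adiabatic, γ = 1.40: P₂ = P₁·(T₂/T₁)^(γ/(γ−1)) = 18.95 bar; V₂ = V₁·(T₁/T₂)^(1/(γ−1)) = 2.779 L.

V₂ ≈ 2.78 L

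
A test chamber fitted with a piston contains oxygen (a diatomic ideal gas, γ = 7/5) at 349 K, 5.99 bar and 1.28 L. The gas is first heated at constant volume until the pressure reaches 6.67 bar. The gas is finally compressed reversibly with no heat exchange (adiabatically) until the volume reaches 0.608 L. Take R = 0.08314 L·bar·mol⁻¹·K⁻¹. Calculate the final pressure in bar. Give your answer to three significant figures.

V constant ⇒ P ∝ T: V₂ = V₁; T₂ = T₁·(P₂/P₁) = 388.6 K.
Adiabatic (γ = 7/5), T V^(γ−1) and P V^γ constant: T₃ = T₂·(V₂/V₃)^(γ−1) = 523.4 K; P₃ = P₂·(V₂/V₃)^γ = 18.91 bar.

P₃ ≈ 18.9 bar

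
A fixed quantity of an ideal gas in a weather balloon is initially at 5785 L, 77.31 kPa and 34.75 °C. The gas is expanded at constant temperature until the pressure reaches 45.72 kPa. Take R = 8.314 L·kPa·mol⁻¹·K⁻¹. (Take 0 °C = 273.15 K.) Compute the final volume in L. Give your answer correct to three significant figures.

Convert: T₁ = 307.9 K.
Isothermal, so P V is constant: T₂ = T₁; V₂ = V₁·(P₁/P₂) = 9782 L.

V₂ ≈ 9.78e+03 L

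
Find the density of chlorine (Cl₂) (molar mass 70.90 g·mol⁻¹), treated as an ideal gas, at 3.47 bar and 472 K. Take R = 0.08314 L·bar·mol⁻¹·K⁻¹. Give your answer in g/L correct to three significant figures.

ρ ≈ 6.27 g/L

ρ = PM/(RT) = (3.47 × 70.90) / (0.08314 × 472.0)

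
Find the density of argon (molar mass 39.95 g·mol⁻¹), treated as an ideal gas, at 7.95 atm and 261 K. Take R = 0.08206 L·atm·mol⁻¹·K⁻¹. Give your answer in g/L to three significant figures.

ρ ≈ 14.8 g/L

ρ = PM/(RT) = (7.95 × 39.95) / (0.08206 × 261.0)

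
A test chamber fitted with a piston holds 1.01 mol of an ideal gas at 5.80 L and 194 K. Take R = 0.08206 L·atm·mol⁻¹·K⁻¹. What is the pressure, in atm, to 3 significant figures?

PV = nRT ⇒ P = nRT/V = (1.01 × 0.08206 × 194) / 5.80

P ≈ 2.77 atm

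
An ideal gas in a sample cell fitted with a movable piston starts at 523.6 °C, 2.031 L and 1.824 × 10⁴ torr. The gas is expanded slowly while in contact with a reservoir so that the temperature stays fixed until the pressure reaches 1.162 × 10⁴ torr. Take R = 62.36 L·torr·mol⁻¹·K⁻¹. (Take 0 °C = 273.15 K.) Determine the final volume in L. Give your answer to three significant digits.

V₂ ≈ 3.19 L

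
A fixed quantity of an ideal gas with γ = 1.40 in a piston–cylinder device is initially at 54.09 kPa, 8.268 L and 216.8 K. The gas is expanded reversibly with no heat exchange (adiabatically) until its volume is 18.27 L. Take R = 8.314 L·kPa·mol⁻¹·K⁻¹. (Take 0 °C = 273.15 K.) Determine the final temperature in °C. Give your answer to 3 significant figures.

Adiabatic (γ = 1.40), T V^(γ−1) and P V^γ constant: T₂ = T₁·(V₁/V₂)^(γ−1) = 157.9 K; P₂ = P₁·(V₁/V₂)^γ = 17.83 kPa.

T₂ ≈ -115 °C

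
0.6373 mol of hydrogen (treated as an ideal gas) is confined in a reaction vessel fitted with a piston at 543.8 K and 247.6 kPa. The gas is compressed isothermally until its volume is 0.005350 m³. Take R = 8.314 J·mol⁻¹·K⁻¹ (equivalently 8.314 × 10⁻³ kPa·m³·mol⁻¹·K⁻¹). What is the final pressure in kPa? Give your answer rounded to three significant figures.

From PV = nRT: V₁ = nRT₁/P₁ = 0.01164 m³.
Isothermal, so P V is constant: T₂ = T₁; P₂ = P₁·(V₁/V₂) = 538.6 kPa.

P₂ ≈ 539 kPa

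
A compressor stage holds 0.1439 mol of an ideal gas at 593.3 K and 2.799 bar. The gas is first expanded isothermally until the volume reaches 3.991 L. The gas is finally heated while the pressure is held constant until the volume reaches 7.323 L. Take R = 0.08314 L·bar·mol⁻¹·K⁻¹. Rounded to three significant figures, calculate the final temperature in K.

T₃ ≈ 1.09e+03 K

From PV = nRT: V₁ = nRT₁/P₁ = 2.536 L.
Isothermal, so P V is constant: T₂ = T₁; P₂ = P₁·(V₁/V₂) = 1.779 bar.
Isobaric, so V/T is constant: P₃ = P₂; T₃ = T₂·(V₃/V₂) = 1089 K.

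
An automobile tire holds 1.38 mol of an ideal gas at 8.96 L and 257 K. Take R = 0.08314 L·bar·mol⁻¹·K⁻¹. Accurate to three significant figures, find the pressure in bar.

PV = nRT ⇒ P = nRT/V = (1.38 × 0.08314 × 257) / 8.96

P ≈ 3.29 bar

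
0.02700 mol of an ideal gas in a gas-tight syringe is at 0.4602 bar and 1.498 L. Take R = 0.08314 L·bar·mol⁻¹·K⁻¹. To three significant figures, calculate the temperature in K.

PV = nRT ⇒ T = PV/(nR) = (0.4602 × 1.498) / (0.02700 × 0.08314)

T ≈ 307 K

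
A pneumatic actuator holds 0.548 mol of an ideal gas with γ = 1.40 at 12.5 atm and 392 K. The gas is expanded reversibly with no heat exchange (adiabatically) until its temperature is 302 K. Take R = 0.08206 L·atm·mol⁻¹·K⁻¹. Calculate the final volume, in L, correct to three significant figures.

V₂ ≈ 2.71 L

From PV = nRT: V₁ = nRT₁/P₁ = 1.410 L.
Reversible adiabatic, γ = 1.40: P₂ = P₁·(T₂/T₁)^(γ/(γ−1)) = 5.017 atm; V₂ = V₁·(T₁/T₂)^(1/(γ−1)) = 2.707 L.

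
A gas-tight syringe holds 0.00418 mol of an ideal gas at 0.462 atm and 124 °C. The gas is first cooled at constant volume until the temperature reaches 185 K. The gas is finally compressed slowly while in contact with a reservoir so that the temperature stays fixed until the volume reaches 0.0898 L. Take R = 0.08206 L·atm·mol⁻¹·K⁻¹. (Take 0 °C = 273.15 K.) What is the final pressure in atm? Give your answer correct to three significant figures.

Convert: T₁ = 397.1 K.
From PV = nRT: V₁ = nRT₁/P₁ = 0.2949 L.
Isochoric, so P/T is constant: V₂ = V₁; P₂ = P₁·(T₂/T₁) = 0.2152 atm.
T constant ⇒ Boyle's law P V = const: T₃ = T₂; P₃ = P₂·(V₂/V₃) = 0.7066 atm.

P₃ ≈ 0.707 atm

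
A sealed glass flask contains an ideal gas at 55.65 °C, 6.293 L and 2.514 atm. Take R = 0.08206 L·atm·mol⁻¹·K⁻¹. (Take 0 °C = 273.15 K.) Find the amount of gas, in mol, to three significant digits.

Convert: T = 328.80 K.
PV = nRT ⇒ n = PV/(RT) = (2.514 × 6.293) / (0.08206 × 328.80)

n ≈ 0.586 mol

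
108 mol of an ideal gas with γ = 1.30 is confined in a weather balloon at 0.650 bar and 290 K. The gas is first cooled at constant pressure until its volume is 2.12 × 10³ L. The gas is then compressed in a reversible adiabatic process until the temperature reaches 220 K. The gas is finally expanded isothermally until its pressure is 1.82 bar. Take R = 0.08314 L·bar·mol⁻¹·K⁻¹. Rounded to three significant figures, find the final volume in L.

V₄ ≈ 1.09e+03 L

From PV = nRT: V₁ = nRT₁/P₁ = 4006 L.
Isobaric, so V/T is constant: P₂ = P₁; T₂ = T₁·(V₂/V₁) = 153.5 K.
Adiabatic (γ = 1.30), T V^(γ−1) and P V^γ constant: P₃ = P₂·(T₃/T₂)^(γ/(γ−1)) = 3.095 bar; V₃ = V₂·(T₂/T₃)^(1/(γ−1)) = 638.2 L.
T constant ⇒ Boyle's law P V = const: T₄ = T₃; V₄ = V₃·(P₃/P₄) = 1085 L.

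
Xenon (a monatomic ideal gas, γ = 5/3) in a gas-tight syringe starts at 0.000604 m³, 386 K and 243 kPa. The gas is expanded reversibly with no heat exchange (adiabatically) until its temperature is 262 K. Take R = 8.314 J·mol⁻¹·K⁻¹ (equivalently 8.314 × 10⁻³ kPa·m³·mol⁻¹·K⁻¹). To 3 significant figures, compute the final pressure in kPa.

Adiabatic (γ = 5/3), T V^(γ−1) and P V^γ constant: P₂ = P₁·(T₂/T₁)^(γ/(γ−1)) = 92.23 kPa; V₂ = V₁·(T₁/T₂)^(1/(γ−1)) = 0.001080 m³.

P₂ ≈ 92.2 kPa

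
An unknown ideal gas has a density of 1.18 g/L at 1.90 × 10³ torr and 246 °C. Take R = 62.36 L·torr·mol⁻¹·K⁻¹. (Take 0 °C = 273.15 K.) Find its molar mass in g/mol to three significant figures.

M ≈ 20.1 g/mol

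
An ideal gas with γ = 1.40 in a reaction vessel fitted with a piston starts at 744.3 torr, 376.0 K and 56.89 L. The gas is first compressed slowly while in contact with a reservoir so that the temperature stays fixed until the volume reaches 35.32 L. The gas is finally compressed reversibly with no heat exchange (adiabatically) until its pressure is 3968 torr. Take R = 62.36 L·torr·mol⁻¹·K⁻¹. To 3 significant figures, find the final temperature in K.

T constant ⇒ Boyle's law P V = const: T₂ = T₁; P₂ = P₁·(V₁/V₂) = 1199 torr.
Reversible adiabatic, γ = 1.40: T₃ = T₂·(P₃/P₂)^((γ−1)/γ) = 529.3 K; V₃ = V₂·(P₂/P₃)^(1/γ) = 15.02 L.

T₃ ≈ 529 K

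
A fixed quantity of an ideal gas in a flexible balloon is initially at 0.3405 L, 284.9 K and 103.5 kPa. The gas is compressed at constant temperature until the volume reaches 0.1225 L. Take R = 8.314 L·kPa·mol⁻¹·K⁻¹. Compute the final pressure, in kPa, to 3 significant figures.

P₂ ≈ 288 kPa

Isothermal, so P V is constant: T₂ = T₁; P₂ = P₁·(V₁/V₂) = 287.7 kPa.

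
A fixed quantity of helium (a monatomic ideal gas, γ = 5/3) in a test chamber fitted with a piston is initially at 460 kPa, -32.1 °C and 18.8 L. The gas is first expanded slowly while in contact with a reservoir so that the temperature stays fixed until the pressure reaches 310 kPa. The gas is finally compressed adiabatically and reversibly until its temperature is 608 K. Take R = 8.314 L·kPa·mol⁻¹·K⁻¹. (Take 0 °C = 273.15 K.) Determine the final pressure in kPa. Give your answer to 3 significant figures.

P₃ ≈ 3.13e+03 kPa

Convert: T₁ = 241.0 K.
T constant ⇒ Boyle's law P V = const: T₂ = T₁; V₂ = V₁·(P₁/P₂) = 27.90 L.
Adiabatic (γ = 5/3), T V^(γ−1) and P V^γ constant: P₃ = P₂·(T₃/T₂)^(γ/(γ−1)) = 3132 kPa; V₃ = V₂·(T₂/T₃)^(1/(γ−1)) = 6.964 L.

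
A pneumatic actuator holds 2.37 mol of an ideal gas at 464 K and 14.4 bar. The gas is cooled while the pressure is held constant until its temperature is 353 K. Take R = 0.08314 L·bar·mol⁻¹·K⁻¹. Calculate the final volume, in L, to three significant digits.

V₂ ≈ 4.83 L

From PV = nRT: V₁ = nRT₁/P₁ = 6.349 L.
Isobaric, so V/T is constant: P₂ = P₁; V₂ = V₁·(T₂/T₁) = 4.830 L.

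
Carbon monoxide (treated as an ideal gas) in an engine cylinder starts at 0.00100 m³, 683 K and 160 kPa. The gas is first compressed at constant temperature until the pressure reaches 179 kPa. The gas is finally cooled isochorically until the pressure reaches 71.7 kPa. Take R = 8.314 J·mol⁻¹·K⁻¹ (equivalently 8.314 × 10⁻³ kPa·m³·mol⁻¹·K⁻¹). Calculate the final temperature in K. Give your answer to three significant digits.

T₃ ≈ 274 K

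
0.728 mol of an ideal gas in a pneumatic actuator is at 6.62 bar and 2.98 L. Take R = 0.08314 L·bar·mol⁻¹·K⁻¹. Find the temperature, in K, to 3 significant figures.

PV = nRT ⇒ T = PV/(nR) = (6.62 × 2.98) / (0.728 × 0.08314)

T ≈ 326 K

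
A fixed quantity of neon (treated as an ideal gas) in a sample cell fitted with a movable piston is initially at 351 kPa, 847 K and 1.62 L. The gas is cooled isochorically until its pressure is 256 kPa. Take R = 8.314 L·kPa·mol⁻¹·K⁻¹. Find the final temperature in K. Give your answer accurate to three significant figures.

V constant ⇒ P ∝ T: V₂ = V₁; T₂ = T₁·(P₂/P₁) = 617.8 K.

T₂ ≈ 618 K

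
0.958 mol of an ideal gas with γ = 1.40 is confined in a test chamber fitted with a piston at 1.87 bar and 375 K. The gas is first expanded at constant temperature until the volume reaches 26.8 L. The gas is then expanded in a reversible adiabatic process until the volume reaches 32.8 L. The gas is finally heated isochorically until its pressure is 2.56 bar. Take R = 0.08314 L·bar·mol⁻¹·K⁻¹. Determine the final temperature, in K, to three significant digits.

From PV = nRT: V₁ = nRT₁/P₁ = 15.97 L.
T constant ⇒ Boyle's law P V = const: T₂ = T₁; P₂ = P₁·(V₁/V₂) = 1.114 bar.
Reversible adiabatic, γ = 1.40: T₃ = T₂·(V₂/V₃)^(γ−1) = 345.9 K; P₃ = P₂·(V₂/V₃)^γ = 0.8399 bar.
Isochoric, so P/T is constant: V₄ = V₃; T₄ = T₃·(P₄/P₃) = 1054 K.

T₄ ≈ 1.05e+03 K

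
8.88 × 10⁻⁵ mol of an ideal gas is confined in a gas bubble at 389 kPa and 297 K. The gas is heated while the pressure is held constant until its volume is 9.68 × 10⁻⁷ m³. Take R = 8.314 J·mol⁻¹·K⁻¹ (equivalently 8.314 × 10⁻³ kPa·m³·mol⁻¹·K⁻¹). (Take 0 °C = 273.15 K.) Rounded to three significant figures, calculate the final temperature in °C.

From PV = nRT: V₁ = nRT₁/P₁ = 5.637e-07 m³.
P constant ⇒ V ∝ T: P₂ = P₁; T₂ = T₁·(V₂/V₁) = 510.0 K.

T₂ ≈ 237 °C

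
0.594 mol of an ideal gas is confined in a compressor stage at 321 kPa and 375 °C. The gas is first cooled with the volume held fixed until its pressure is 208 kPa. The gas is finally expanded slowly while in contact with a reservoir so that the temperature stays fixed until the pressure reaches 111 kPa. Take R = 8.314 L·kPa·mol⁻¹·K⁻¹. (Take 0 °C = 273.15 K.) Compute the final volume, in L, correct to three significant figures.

V₃ ≈ 18.7 L

Convert: T₁ = 648.1 K.
From PV = nRT: V₁ = nRT₁/P₁ = 9.972 L.
Isochoric, so P/T is constant: V₂ = V₁; T₂ = T₁·(P₂/P₁) = 420.0 K.
Isothermal, so P V is constant: T₃ = T₂; V₃ = V₂·(P₂/P₃) = 18.69 L.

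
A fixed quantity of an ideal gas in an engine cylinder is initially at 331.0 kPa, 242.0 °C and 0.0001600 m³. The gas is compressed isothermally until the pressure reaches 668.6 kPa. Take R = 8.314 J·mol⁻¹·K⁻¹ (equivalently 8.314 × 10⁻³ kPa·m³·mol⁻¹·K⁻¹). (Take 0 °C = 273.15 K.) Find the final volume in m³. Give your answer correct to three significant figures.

Convert: T₁ = 515.1 K.
T constant ⇒ Boyle's law P V = const: T₂ = T₁; V₂ = V₁·(P₁/P₂) = 7.921e-05 m³.

V₂ ≈ 7.92e-05 m³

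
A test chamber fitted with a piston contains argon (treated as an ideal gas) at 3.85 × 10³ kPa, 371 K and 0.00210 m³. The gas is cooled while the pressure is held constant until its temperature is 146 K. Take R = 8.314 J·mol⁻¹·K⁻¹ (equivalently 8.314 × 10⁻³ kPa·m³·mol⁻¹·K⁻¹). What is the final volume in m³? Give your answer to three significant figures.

V₂ ≈ 0.000826 m³

Isobaric, so V/T is constant: P₂ = P₁; V₂ = V₁·(T₂/T₁) = 0.0008264 m³.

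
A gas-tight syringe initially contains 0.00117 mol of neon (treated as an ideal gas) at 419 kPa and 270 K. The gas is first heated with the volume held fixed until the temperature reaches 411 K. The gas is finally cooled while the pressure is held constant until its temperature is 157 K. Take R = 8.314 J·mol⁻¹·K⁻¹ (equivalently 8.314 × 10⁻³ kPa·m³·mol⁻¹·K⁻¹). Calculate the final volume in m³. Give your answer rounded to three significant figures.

V₃ ≈ 2.39e-06 m³

From PV = nRT: V₁ = nRT₁/P₁ = 6.268e-06 m³.
Isochoric, so P/T is constant: V₂ = V₁; P₂ = P₁·(T₂/T₁) = 637.8 kPa.
Isobaric, so V/T is constant: P₃ = P₂; V₃ = V₂·(T₃/T₂) = 2.394e-06 m³.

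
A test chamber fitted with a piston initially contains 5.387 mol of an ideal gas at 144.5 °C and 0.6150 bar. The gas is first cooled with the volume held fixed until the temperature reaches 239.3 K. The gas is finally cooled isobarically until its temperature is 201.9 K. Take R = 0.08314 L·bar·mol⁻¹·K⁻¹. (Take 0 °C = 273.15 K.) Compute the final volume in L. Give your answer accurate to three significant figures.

Convert: T₁ = 417.6 K.
From PV = nRT: V₁ = nRT₁/P₁ = 304.2 L.
Isochoric, so P/T is constant: V₂ = V₁; P₂ = P₁·(T₂/T₁) = 0.3524 bar.
P constant ⇒ V ∝ T: P₃ = P₂; V₃ = V₂·(T₃/T₂) = 256.6 L.

V₃ ≈ 257 L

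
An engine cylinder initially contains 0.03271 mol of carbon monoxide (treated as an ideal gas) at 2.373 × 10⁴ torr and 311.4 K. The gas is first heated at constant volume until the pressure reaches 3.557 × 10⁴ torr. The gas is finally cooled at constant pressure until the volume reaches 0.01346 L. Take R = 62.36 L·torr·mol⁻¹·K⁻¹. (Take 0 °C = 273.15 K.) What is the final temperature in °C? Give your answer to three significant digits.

T₃ ≈ -38.4 °C

From PV = nRT: V₁ = nRT₁/P₁ = 0.02677 L.
V constant ⇒ P ∝ T: V₂ = V₁; T₂ = T₁·(P₂/P₁) = 466.8 K.
P constant ⇒ V ∝ T: P₃ = P₂; T₃ = T₂·(V₃/V₂) = 234.7 K.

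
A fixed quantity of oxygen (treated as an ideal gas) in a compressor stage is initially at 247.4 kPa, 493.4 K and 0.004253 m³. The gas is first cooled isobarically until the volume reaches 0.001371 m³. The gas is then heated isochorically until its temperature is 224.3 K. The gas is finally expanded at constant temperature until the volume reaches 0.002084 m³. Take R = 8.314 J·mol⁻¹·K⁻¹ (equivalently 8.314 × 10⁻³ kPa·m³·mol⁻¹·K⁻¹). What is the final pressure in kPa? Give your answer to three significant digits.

Isobaric, so V/T is constant: P₂ = P₁; T₂ = T₁·(V₂/V₁) = 159.1 K.
Isochoric, so P/T is constant: V₃ = V₂; P₃ = P₂·(T₃/T₂) = 348.9 kPa.
T constant ⇒ Boyle's law P V = const: T₄ = T₃; P₄ = P₃·(V₃/V₄) = 229.5 kPa.

P₄ ≈ 230 kPa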